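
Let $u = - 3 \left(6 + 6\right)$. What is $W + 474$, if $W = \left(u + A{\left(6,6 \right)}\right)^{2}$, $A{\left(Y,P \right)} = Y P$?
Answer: $474$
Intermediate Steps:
$A{\left(Y,P \right)} = P Y$
$u = -36$ ($u = \left(-3\right) 12 = -36$)
$W = 0$ ($W = \left(-36 + 6 \cdot 6\right)^{2} = \left(-36 + 36\right)^{2} = 0^{2} = 0$)
$W + 474 = 0 + 474 = 474$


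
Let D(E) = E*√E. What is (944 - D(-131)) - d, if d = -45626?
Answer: 46570 + 131*I*√131 ≈ 46570.0 + 1499.4*I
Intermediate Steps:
D(E) = E^(3/2)
(944 - D(-131)) - d = (944 - (-131)^(3/2)) - 1*(-45626) = (944 - (-131)*I*√131) + 45626 = (944 + 131*I*√131) + 45626 = 46570 + 131*I*√131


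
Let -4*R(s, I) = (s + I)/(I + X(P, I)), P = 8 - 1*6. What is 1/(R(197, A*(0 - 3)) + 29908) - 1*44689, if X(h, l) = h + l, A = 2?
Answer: -53470880039/1196511 ≈ -44689.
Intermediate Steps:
P = 2 (P = 8 - 6 = 2)
R(s, I) = -(I + s)/(4*(2 + 2*I)) (R(s, I) = -(s + I)/(4*(I + (2 + I))) = -(I + s)/(4*(2 + 2*I)))
1/(R(197, A*(0 - 3)) + 29908) - 1*44689 = 1/((-2*(0 - 3) - 1*197)/(8*(1 + 2*(0 - 3))) + 29908) - 1*44689 = 1/((-2*(-3) - 197)/(8*(1 + 2*(-3))) + 29908) - 44689 = 1/((-1*(-6) - 197)/(8*(1 - 6)) + 29908) - 44689 = 1/((1/8)*(6 - 197)/(-5) + 29908) - 44689 = 1/((1/8)*(-1/5)*(-191) + 29908) - 44689 = 1/(191/40 + 29908) - 44689 = 1/(1196511/40) - 44689 = 40/1196511 - 44689 = -53470880039/1196511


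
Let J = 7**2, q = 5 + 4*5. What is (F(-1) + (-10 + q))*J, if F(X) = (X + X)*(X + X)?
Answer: 931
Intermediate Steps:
q = 25 (q = 5 + 20 = 25)
F(X) = 4*X**2 (F(X) = (2*X)*(2*X) = 4*X**2)
J = 49
(F(-1) + (-10 + q))*J = (4*(-1)**2 + (-10 + 25))*49 = (4*1 + 15)*49 = (4 + 15)*49 = 19*49 = 931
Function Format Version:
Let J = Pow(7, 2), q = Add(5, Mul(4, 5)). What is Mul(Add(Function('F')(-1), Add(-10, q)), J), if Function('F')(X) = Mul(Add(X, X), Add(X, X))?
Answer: 931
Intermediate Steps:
q = 25 (q = Add(5, 20) = 25)
Function('F')(X) = Mul(4, Pow(X, 2)) (Function('F')(X) = Mul(Mul(2, X), Mul(2, X)) = Mul(4, Pow(X, 2)))
J = 49
Mul(Add(Function('F')(-1), Add(-10, q)), J) = Mul(Add(Mul(4, Pow(-1, 2)), Add(-10, 25)), 49) = Mul(Add(Mul(4, 1), 15), 49) = Mul(Add(4, 15), 49) = Mul(19, 49) = 931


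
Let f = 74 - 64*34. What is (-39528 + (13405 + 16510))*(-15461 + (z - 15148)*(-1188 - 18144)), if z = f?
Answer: -3205565774407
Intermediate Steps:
f = -2102 (f = 74 - 2176 = -2102)
z = -2102
(-39528 + (13405 + 16510))*(-15461 + (z - 15148)*(-1188 - 18144)) = (-39528 + (13405 + 16510))*(-15461 + (-2102 - 15148)*(-1188 - 18144)) = (-39528 + 29915)*(-15461 - 17250*(-19332)) = -9613*(-15461 + 333477000) = -9613*333461539 = -3205565774407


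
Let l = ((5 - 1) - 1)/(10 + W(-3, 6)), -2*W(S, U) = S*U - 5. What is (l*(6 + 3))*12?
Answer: 648/43 ≈ 15.070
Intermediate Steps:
W(S, U) = 5/2 - S*U/2 (W(S, U) = -(S*U - 5)/2 = -(-5 + S*U)/2 = 5/2 - S*U/2)
l = 6/43 (l = ((5 - 1) - 1)/(10 + (5/2 - ½*(-3)*6)) = (4 - 1)/(10 + (5/2 + 9)) = 3/(10 + 23/2) = 3/(43/2) = 3*(2/43) = 6/43 ≈ 0.13953)
(l*(6 + 3))*12 = (6*(6 + 3)/43)*12 = ((6/43)*9)*12 = (54/43)*12 = 648/43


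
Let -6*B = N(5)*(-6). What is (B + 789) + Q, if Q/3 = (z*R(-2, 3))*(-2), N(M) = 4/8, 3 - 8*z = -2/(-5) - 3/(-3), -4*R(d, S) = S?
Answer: 3952/5 ≈ 790.40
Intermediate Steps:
R(d, S) = -S/4
z = 1/5 (z = 3/8 - (-2/(-5) - 3/(-3))/8 = 3/8 - (-2*(-1/5) - 3*(-1/3))/8 = 3/8 - (2/5 + 1)/8 = 3/8 - 1/8*7/5 = 3/8 - 7/40 = 1/5 ≈ 0.20000)
N(M) = 1/2 (N(M) = 4*(1/8) = 1/2)
Q = 9/10 (Q = 3*(((-1/4*3)/5)*(-2)) = 3*(((1/5)*(-3/4))*(-2)) = 3*(-3/20*(-2)) = 3*(3/10) = 9/10 ≈ 0.90000)
B = 1/2 (B = -(-6)/12 = -1/6*(-3) = 1/2 ≈ 0.50000)
(B + 789) + Q = (1/2 + 789) + 9/10 = 1579/2 + 9/10 = 3952/5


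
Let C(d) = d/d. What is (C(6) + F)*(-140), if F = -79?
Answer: 10920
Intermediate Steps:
C(d) = 1
(C(6) + F)*(-140) = (1 - 79)*(-140) = -78*(-140) = 10920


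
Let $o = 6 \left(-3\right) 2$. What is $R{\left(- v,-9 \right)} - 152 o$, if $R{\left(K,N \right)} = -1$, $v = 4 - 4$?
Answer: $5471$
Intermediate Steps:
$v = 0$
$o = -36$ ($o = \left(-18\right) 2 = -36$)
$R{\left(- v,-9 \right)} - 152 o = -1 - -5472 = -1 + 5472 = 5471$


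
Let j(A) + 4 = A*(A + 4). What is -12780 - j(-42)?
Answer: -14372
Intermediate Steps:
j(A) = -4 + A*(4 + A) (j(A) = -4 + A*(A + 4) = -4 + A*(4 + A))
-12780 - j(-42) = -12780 - (-4 + (-42)² + 4*(-42)) = -12780 - (-4 + 1764 - 168) = -12780 - 1*1592 = -12780 - 1592 = -14372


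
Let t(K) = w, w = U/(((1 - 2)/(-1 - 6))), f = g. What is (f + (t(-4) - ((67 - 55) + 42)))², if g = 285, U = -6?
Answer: 35721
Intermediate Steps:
f = 285
w = -42 (w = -6*(-1 - 6)/(1 - 2) = -6/((-1/(-7))) = -6/((-1*(-⅐))) = -6/⅐ = -6*7 = -42)
t(K) = -42
(f + (t(-4) - ((67 - 55) + 42)))² = (285 + (-42 - ((67 - 55) + 42)))² = (285 + (-42 - (12 + 42)))² = (285 + (-42 - 1*54))² = (285 + (-42 - 54))² = (285 - 96)² = 189² = 35721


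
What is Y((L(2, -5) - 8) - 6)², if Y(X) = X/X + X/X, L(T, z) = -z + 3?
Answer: 4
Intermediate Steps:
L(T, z) = 3 - z
Y(X) = 2 (Y(X) = 1 + 1 = 2)
Y((L(2, -5) - 8) - 6)² = 2² = 4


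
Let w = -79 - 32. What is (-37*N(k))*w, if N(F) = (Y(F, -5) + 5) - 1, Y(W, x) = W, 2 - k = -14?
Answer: 82140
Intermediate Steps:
k = 16 (k = 2 - 1*(-14) = 2 + 14 = 16)
w = -111
N(F) = 4 + F (N(F) = (F + 5) - 1 = (5 + F) - 1 = 4 + F)
(-37*N(k))*w = -37*(4 + 16)*(-111) = -37*20*(-111) = -740*(-111) = 82140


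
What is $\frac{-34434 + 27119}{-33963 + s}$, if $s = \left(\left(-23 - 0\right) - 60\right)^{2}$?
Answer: $\frac{7315}{27074} \approx 0.27019$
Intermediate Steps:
$s = 6889$ ($s = \left(\left(-23 + 0\right) - 60\right)^{2} = \left(-23 - 60\right)^{2} = \left(-83\right)^{2} = 6889$)
$\frac{-34434 + 27119}{-33963 + s} = \frac{-34434 + 27119}{-33963 + 6889} = - \frac{7315}{-27074} = \left(-7315\right) \left(- \frac{1}{27074}\right) = \frac{7315}{27074}$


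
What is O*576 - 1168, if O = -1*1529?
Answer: -881872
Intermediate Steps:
O = -1529
O*576 - 1168 = -1529*576 - 1168 = -880704 - 1168 = -881872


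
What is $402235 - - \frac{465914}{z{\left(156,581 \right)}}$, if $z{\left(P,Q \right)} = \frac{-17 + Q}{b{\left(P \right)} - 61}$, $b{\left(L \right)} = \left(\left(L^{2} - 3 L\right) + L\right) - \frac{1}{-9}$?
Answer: $\frac{25631121353}{1269} \approx 2.0198 \cdot 10^{7}$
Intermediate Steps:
$b{\left(L \right)} = \frac{1}{9} + L^{2} - 2 L$ ($b{\left(L \right)} = \left(L^{2} - 2 L\right) - - \frac{1}{9} = \left(L^{2} - 2 L\right) + \frac{1}{9} = \frac{1}{9} + L^{2} - 2 L$)
$z{\left(P,Q \right)} = \frac{-17 + Q}{- \frac{548}{9} + P^{2} - 2 P}$ ($z{\left(P,Q \right)} = \frac{-17 + Q}{\left(\frac{1}{9} + P^{2} - 2 P\right) - 61} = \frac{-17 + Q}{- \frac{548}{9} + P^{2} - 2 P}$)
$402235 - - \frac{465914}{z{\left(156,581 \right)}} = 402235 - - \frac{465914}{9 \frac{1}{548 - 9 \cdot 156^{2} + 18 \cdot 156} \left(17 - 581\right)} = 402235 - - \frac{465914}{9 \frac{1}{548 - 219024 + 2808} \left(17 - 581\right)} = 402235 - - \frac{465914}{9 \frac{1}{548 - 219024 + 2808} \left(-564\right)} = 402235 - - \frac{465914}{9 \frac{1}{-215668} \left(-564\right)} = 402235 - - \frac{465914}{9 \left(- \frac{1}{215668}\right) \left(-564\right)} = 402235 - - \frac{465914}{\frac{1269}{53917}} = 402235 - \left(-465914\right) \frac{53917}{1269} = 402235 - - \frac{25120685138}{1269} = 402235 + \frac{25120685138}{1269} = \frac{25631121353}{1269}$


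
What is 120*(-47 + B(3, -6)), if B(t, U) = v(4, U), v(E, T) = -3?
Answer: -6000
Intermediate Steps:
B(t, U) = -3
120*(-47 + B(3, -6)) = 120*(-47 - 3) = 120*(-50) = -6000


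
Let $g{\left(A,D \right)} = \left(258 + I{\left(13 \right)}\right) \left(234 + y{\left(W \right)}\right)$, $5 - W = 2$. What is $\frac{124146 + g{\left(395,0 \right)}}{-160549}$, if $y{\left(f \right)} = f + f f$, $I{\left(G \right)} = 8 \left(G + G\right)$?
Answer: $- \frac{238782}{160549} \approx -1.4873$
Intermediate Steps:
$W = 3$ ($W = 5 - 2 = 3$)
$I{\left(G \right)} = 16 G$ ($I{\left(G \right)} = 8 \cdot 2 G = 16 G$)
$y{\left(f \right)} = f + f^{2}$
$g{\left(A,D \right)} = 114636$ ($g{\left(A,D \right)} = \left(258 + 16 \cdot 13\right) \left(234 + 3 \left(1 + 3\right)\right) = \left(258 + 208\right) \left(234 + 3 \cdot 4\right) = 466 \left(234 + 12\right) = 466 \cdot 246 = 114636$)
$\frac{124146 + g{\left(395,0 \right)}}{-160549} = \frac{124146 + 114636}{-160549} = 238782 \left(- \frac{1}{160549}\right) = - \frac{238782}{160549}$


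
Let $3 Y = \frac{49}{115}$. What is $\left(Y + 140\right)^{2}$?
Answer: $\frac{2337625801}{119025} \approx 19640.0$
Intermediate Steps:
$Y = \frac{49}{345}$ ($Y = \frac{49 \cdot \frac{1}{115}}{3} = \frac{1}{3} \cdot \frac{49}{115} = \frac{49}{345} \approx 0.14203$)
$\left(Y + 140\right)^{2} = \left(\frac{49}{345} + 140\right)^{2} = \left(\frac{48349}{345}\right)^{2} = \frac{2337625801}{119025}$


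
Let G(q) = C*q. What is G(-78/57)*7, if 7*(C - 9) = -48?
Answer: -390/19 ≈ -20.526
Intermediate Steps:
C = 15/7 (C = 9 + (⅐)*(-48) = 9 - 48/7 = 15/7 ≈ 2.1429)
G(q) = 15*q/7
G(-78/57)*7 = (15*(-78/57)/7)*7 = (15*(-78*1/57)/7)*7 = ((15/7)*(-26/19))*7 = -390/133*7 = -390/19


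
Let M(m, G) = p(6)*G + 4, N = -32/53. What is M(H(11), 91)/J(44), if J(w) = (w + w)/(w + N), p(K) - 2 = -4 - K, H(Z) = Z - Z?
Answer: -208150/583 ≈ -357.03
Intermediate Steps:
H(Z) = 0
p(K) = -2 - K (p(K) = 2 + (-4 - K) = -2 - K)
N = -32/53 (N = -32*1/53 = -32/53 ≈ -0.60377)
M(m, G) = 4 - 8*G (M(m, G) = (-2 - 1*6)*G + 4 = (-2 - 6)*G + 4 = -8*G + 4 = 4 - 8*G)
J(w) = 2*w/(-32/53 + w) (J(w) = (w + w)/(w - 32/53) = (2*w)/(-32/53 + w) = 2*w/(-32/53 + w))
M(H(11), 91)/J(44) = (4 - 8*91)/((106*44/(-32 + 53*44))) = (4 - 728)/((106*44/(-32 + 2332))) = -724/(106*44/2300) = -724/(106*44*(1/2300)) = -724/1166/575 = -724*575/1166 = -208150/583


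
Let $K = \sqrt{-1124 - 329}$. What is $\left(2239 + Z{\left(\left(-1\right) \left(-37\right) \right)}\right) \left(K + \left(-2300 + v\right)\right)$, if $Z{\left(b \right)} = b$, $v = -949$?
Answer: $-7394724 + 2276 i \sqrt{1453} \approx -7.3947 \cdot 10^{6} + 86757.0 i$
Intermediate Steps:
$K = i \sqrt{1453}$ ($K = \sqrt{-1453} = i \sqrt{1453} \approx 38.118 i$)
$\left(2239 + Z{\left(\left(-1\right) \left(-37\right) \right)}\right) \left(K + \left(-2300 + v\right)\right) = \left(2239 - -37\right) \left(i \sqrt{1453} - 3249\right) = \left(2239 + 37\right) \left(i \sqrt{1453} - 3249\right) = 2276 \left(-3249 + i \sqrt{1453}\right) = -7394724 + 2276 i \sqrt{1453}$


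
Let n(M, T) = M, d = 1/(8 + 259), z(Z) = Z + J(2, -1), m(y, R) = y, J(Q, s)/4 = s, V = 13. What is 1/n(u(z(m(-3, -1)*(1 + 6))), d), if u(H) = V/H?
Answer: -25/13 ≈ -1.9231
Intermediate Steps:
J(Q, s) = 4*s
z(Z) = -4 + Z (z(Z) = Z + 4*(-1) = Z - 4 = -4 + Z)
u(H) = 13/H
d = 1/267 ≈ 0.0037453
1/n(u(z(m(-3, -1)*(1 + 6))), d) = 1/(13/(-4 - 3*(1 + 6))) = 1/(13/(-4 - 3*7)) = 1/(13/(-4 - 21)) = 1/(13/(-25)) = 1/(13*(-1/25)) = 1/(-13/25) = -25/13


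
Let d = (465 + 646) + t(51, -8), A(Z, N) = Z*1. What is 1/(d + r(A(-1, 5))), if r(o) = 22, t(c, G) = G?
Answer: 1/1125 ≈ 0.00088889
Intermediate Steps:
A(Z, N) = Z
d = 1103 (d = (465 + 646) - 8 = 1111 - 8 = 1103)
1/(d + r(A(-1, 5))) = 1/(1103 + 22) = 1/1125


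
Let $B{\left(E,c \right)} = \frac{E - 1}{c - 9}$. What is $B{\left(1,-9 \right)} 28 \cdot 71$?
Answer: $0$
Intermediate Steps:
$B{\left(E,c \right)} = \frac{-1 + E}{-9 + c}$
$B{\left(1,-9 \right)} 28 \cdot 71 = \frac{-1 + 1}{-9 - 9} \cdot 28 \cdot 71 = \frac{1}{-18} \cdot 0 \cdot 28 \cdot 71 = \left(- \frac{1}{18}\right) 0 \cdot 28 \cdot 71 = 0 \cdot 28 \cdot 71 = 0 \cdot 71 = 0$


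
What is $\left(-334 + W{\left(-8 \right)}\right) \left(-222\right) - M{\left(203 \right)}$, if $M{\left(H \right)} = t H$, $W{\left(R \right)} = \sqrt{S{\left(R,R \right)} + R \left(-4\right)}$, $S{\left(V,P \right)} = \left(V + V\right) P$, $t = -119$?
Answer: $98305 - 888 \sqrt{10} \approx 95497.0$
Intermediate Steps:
$S{\left(V,P \right)} = 2 P V$ ($S{\left(V,P \right)} = 2 V P = 2 P V$)
$W{\left(R \right)} = \sqrt{- 4 R + 2 R^{2}}$ ($W{\left(R \right)} = \sqrt{2 R R + R \left(-4\right)} = \sqrt{2 R^{2} - 4 R} = \sqrt{- 4 R + 2 R^{2}}$)
$M{\left(H \right)} = - 119 H$
$\left(-334 + W{\left(-8 \right)}\right) \left(-222\right) - M{\left(203 \right)} = \left(-334 + \sqrt{2} \sqrt{- 8 \left(-2 - 8\right)}\right) \left(-222\right) - \left(-119\right) 203 = \left(-334 + \sqrt{2} \sqrt{\left(-8\right) \left(-10\right)}\right) \left(-222\right) - -24157 = \left(-334 + \sqrt{2} \sqrt{80}\right) \left(-222\right) + 24157 = \left(-334 + \sqrt{2} \cdot 4 \sqrt{5}\right) \left(-222\right) + 24157 = \left(-334 + 4 \sqrt{10}\right) \left(-222\right) + 24157 = \left(74148 - 888 \sqrt{10}\right) + 24157 = 98305 - 888 \sqrt{10}$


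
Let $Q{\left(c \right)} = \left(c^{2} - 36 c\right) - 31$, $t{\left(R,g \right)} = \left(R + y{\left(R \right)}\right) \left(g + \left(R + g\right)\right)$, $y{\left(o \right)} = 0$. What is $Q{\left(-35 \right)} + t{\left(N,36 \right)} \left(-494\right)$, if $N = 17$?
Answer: $-744968$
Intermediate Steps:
$t{\left(R,g \right)} = R \left(R + 2 g\right)$ ($t{\left(R,g \right)} = \left(R + 0\right) \left(g + \left(R + g\right)\right) = R \left(R + 2 g\right)$)
$Q{\left(c \right)} = -31 + c^{2} - 36 c$
$Q{\left(-35 \right)} + t{\left(N,36 \right)} \left(-494\right) = \left(-31 + \left(-35\right)^{2} - -1260\right) + 17 \left(17 + 2 \cdot 36\right) \left(-494\right) = \left(-31 + 1225 + 1260\right) + 17 \left(17 + 72\right) \left(-494\right) = 2454 + 17 \cdot 89 \left(-494\right) = 2454 + 1513 \left(-494\right) = 2454 - 747422 = -744968$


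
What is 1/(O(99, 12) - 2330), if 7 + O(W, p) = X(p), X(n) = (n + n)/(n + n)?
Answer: -1/2336 ≈ -0.00042808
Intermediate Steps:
X(n) = 1 (X(n) = (2*n)/((2*n)) = (2*n)*(1/(2*n)) = 1)
O(W, p) = -6 (O(W, p) = -7 + 1 = -6)
1/(O(99, 12) - 2330) = 1/(-6 - 2330) = 1/(-2336) = -1/2336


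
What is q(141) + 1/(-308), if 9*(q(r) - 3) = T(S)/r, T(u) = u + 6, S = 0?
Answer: 391045/130284 ≈ 3.0015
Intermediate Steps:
T(u) = 6 + u
q(r) = 3 + 2/(3*r) (q(r) = 3 + ((6 + 0)/r)/9 = 3 + (6/r)/9 = 3 + 2/(3*r))
q(141) + 1/(-308) = (3 + (⅔)/141) + 1/(-308) = (3 + (⅔)*(1/141)) - 1/308 = (3 + 2/423) - 1/308 = 1271/423 - 1/308 = 391045/130284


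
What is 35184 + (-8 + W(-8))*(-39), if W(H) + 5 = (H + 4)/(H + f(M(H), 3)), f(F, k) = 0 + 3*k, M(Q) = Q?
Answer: 35847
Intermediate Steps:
f(F, k) = 3*k
W(H) = -5 + (4 + H)/(9 + H) (W(H) = -5 + (H + 4)/(H + 3*3) = -5 + (4 + H)/(H + 9) = -5 + (4 + H)/(9 + H))
35184 + (-8 + W(-8))*(-39) = 35184 + (-8 + (-41 - 4*(-8))/(9 - 8))*(-39) = 35184 + (-8 + (-41 + 32)/1)*(-39) = 35184 + (-8 + 1*(-9))*(-39) = 35184 + (-8 - 9)*(-39) = 35184 - 17*(-39) = 35184 + 663 = 35847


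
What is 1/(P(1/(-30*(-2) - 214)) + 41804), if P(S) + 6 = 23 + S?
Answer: 154/6440433 ≈ 2.3911e-5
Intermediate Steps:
P(S) = 17 + S (P(S) = -6 + (23 + S) = 17 + S)
1/(P(1/(-30*(-2) - 214)) + 41804) = 1/((17 + 1/(-30*(-2) - 214)) + 41804) = 1/((17 + 1/(60 - 214)) + 41804) = 1/((17 + 1/(-154)) + 41804) = 1/((17 - 1/154) + 41804) = 1/(2617/154 + 41804) = 1/(6440433/154) = 154/6440433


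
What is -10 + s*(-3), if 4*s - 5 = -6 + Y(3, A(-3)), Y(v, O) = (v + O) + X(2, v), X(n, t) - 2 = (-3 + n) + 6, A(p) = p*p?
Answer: -47/2 ≈ -23.500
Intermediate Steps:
A(p) = p²
X(n, t) = 5 + n (X(n, t) = 2 + ((-3 + n) + 6) = 2 + (3 + n) = 5 + n)
Y(v, O) = 7 + O + v (Y(v, O) = (v + O) + (5 + 2) = (O + v) + 7 = 7 + O + v)
s = 9/2 (s = 5/4 + (-6 + (7 + (-3)² + 3))/4 = 5/4 + (-6 + (7 + 9 + 3))/4 = 5/4 + (-6 + 19)/4 = 5/4 + (¼)*13 = 5/4 + 13/4 = 9/2 ≈ 4.5000)
-10 + s*(-3) = -10 + (9/2)*(-3) = -10 - 27/2 = -47/2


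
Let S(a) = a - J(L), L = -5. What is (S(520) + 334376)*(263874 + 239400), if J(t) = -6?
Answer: 168547469148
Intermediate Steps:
S(a) = 6 + a (S(a) = a - 1*(-6) = a + 6 = 6 + a)
(S(520) + 334376)*(263874 + 239400) = ((6 + 520) + 334376)*(263874 + 239400) = (526 + 334376)*503274 = 334902*503274 = 168547469148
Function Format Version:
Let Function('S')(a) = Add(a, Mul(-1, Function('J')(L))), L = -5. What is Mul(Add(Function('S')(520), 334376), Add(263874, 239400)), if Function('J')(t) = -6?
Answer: 168547469148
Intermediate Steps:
Function('S')(a) = Add(6, a) (Function('S')(a) = Add(a, Mul(-1, -6)) = Add(a, 6) = Add(6, a))
Mul(Add(Function('S')(520), 334376), Add(263874, 239400)) = Mul(Add(Add(6, 520), 334376), Add(263874, 239400)) = Mul(Add(526, 334376), 503274) = Mul(334902, 503274) = 168547469148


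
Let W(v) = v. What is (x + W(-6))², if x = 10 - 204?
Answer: 40000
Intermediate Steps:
x = -194
(x + W(-6))² = (-194 - 6)² = (-200)² = 40000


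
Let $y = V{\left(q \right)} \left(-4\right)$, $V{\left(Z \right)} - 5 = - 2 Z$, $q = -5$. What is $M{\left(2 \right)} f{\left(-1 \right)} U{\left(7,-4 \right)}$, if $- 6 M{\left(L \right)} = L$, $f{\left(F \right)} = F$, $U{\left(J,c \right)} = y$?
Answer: $-20$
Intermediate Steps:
$V{\left(Z \right)} = 5 - 2 Z$
$y = -60$ ($y = \left(5 - -10\right) \left(-4\right) = \left(5 + 10\right) \left(-4\right) = 15 \left(-4\right) = -60$)
$U{\left(J,c \right)} = -60$
$M{\left(L \right)} = - \frac{L}{6}$
$M{\left(2 \right)} f{\left(-1 \right)} U{\left(7,-4 \right)} = \left(- \frac{1}{6}\right) 2 \left(-1\right) \left(-60\right) = \left(- \frac{1}{3}\right) \left(-1\right) \left(-60\right) = \frac{1}{3} \left(-60\right) = -20$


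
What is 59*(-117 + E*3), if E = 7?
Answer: -5664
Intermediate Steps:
59*(-117 + E*3) = 59*(-117 + 7*3) = 59*(-117 + 21) = 59*(-96) = -5664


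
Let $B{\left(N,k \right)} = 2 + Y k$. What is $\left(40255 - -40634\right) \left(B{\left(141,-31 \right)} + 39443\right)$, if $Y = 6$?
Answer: $3175621251$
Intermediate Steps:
$B{\left(N,k \right)} = 2 + 6 k$
$\left(40255 - -40634\right) \left(B{\left(141,-31 \right)} + 39443\right) = \left(40255 - -40634\right) \left(\left(2 + 6 \left(-31\right)\right) + 39443\right) = \left(40255 + 40634\right) \left(\left(2 - 186\right) + 39443\right) = 80889 \left(-184 + 39443\right) = 80889 \cdot 39259 = 3175621251$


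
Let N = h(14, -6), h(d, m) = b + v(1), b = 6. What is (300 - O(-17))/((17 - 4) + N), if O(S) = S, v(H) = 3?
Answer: 317/22 ≈ 14.409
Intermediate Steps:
h(d, m) = 9 (h(d, m) = 6 + 3 = 9)
N = 9
(300 - O(-17))/((17 - 4) + N) = (300 - 1*(-17))/((17 - 4) + 9) = (300 + 17)/(13 + 9) = 317/22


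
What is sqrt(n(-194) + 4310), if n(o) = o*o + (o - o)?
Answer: sqrt(41946) ≈ 204.81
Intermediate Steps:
n(o) = o**2 (n(o) = o**2 + 0 = o**2)
sqrt(n(-194) + 4310) = sqrt((-194)**2 + 4310) = sqrt(37636 + 4310) = sqrt(41946)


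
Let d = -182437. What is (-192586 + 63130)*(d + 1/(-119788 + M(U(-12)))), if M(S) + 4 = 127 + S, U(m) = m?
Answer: 2826479239509600/119677 ≈ 2.3618e+10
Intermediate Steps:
M(S) = 123 + S (M(S) = -4 + (127 + S) = 123 + S)
(-192586 + 63130)*(d + 1/(-119788 + M(U(-12)))) = (-192586 + 63130)*(-182437 + 1/(-119788 + (123 - 12))) = -129456*(-182437 + 1/(-119788 + 111)) = -129456*(-182437 + 1/(-119677)) = -129456*(-182437 - 1/119677) = -129456*(-21833512850/119677) = 2826479239509600/119677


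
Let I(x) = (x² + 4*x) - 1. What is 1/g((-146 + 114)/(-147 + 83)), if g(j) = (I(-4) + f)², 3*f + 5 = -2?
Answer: 9/100 ≈ 0.090000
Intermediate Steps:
f = -7/3 (f = -5/3 + (⅓)*(-2) = -5/3 - ⅔ = -7/3 ≈ -2.3333)
I(x) = -1 + x² + 4*x
g(j) = 100/9 (g(j) = ((-1 + (-4)² + 4*(-4)) - 7/3)² = ((-1 + 16 - 16) - 7/3)² = (-1 - 7/3)² = (-10/3)² = 100/9)
1/g((-146 + 114)/(-147 + 83)) = 1/(100/9) = 9/100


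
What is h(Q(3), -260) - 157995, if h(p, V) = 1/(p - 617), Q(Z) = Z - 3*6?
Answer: -99852841/632 ≈ -1.5800e+5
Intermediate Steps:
Q(Z) = -18 + Z (Q(Z) = Z - 18 = -18 + Z)
h(p, V) = 1/(-617 + p)
h(Q(3), -260) - 157995 = 1/(-617 + (-18 + 3)) - 157995 = 1/(-617 - 15) - 157995 = 1/(-632) - 157995 = -1/632 - 157995 = -99852841/632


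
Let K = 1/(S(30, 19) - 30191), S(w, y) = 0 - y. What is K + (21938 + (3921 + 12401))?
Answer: 1155834599/30210 ≈ 38260.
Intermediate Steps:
S(w, y) = -y
K = -1/30210 (K = 1/(-1*19 - 30191) = 1/(-19 - 30191) = 1/(-30210) = -1/30210 ≈ -3.3102e-5)
K + (21938 + (3921 + 12401)) = -1/30210 + (21938 + (3921 + 12401)) = -1/30210 + (21938 + 16322) = -1/30210 + 38260 = 1155834599/30210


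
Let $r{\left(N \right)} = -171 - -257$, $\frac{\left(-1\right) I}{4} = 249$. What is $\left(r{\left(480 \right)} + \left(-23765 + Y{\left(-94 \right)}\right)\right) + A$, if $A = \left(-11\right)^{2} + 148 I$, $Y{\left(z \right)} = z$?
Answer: $-171060$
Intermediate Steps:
$I = -996$ ($I = \left(-4\right) 249 = -996$)
$r{\left(N \right)} = 86$ ($r{\left(N \right)} = -171 + 257 = 86$)
$A = -147287$ ($A = \left(-11\right)^{2} + 148 \left(-996\right) = 121 - 147408 = -147287$)
$\left(r{\left(480 \right)} + \left(-23765 + Y{\left(-94 \right)}\right)\right) + A = \left(86 - 23859\right) - 147287 = -23773 - 147287 = -171060$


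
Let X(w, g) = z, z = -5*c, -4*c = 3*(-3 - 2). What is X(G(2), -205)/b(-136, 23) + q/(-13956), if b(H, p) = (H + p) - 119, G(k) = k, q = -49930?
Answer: 11845435/3237792 ≈ 3.6585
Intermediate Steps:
c = 15/4 (c = -3*(-3 - 2)/4 = -3*(-5)/4 = -¼*(-15) = 15/4 ≈ 3.7500)
b(H, p) = -119 + H + p
z = -75/4 (z = -5*15/4 = -75/4 ≈ -18.750)
X(w, g) = -75/4
X(G(2), -205)/b(-136, 23) + q/(-13956) = -75/(4*(-119 - 136 + 23)) - 49930/(-13956) = -75/4/(-232) - 49930*(-1/13956) = -75/4*(-1/232) + 24965/6978 = 75/928 + 24965/6978 = 11845435/3237792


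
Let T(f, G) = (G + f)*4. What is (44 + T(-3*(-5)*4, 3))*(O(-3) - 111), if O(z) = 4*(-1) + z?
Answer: -34928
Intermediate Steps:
T(f, G) = 4*G + 4*f
O(z) = -4 + z
(44 + T(-3*(-5)*4, 3))*(O(-3) - 111) = (44 + (4*3 + 4*(-3*(-5)*4)))*((-4 - 3) - 111) = (44 + (12 + 4*(15*4)))*(-7 - 111) = (44 + (12 + 4*60))*(-118) = (44 + (12 + 240))*(-118) = (44 + 252)*(-118) = 296*(-118) = -34928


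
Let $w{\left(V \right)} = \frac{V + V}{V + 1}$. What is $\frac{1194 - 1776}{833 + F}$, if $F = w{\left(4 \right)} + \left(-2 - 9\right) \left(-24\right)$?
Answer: $- \frac{970}{1831} \approx -0.52977$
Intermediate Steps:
$w{\left(V \right)} = \frac{2 V}{1 + V}$
$F = \frac{1328}{5}$ ($F = 2 \cdot 4 \frac{1}{1 + 4} + \left(-2 - 9\right) \left(-24\right) = 2 \cdot 4 \cdot \frac{1}{5} + \left(-2 - 9\right) \left(-24\right) = 2 \cdot 4 \cdot \frac{1}{5} - -264 = \frac{8}{5} + 264 = \frac{1328}{5} \approx 265.6$)
$\frac{1194 - 1776}{833 + F} = \frac{1194 - 1776}{833 + \frac{1328}{5}} = - \frac{582}{\frac{5493}{5}} = \left(-582\right) \frac{5}{5493} = - \frac{970}{1831}$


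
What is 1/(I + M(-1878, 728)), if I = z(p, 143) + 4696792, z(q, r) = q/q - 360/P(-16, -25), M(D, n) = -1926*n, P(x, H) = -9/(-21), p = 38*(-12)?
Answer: 1/3293825 ≈ 3.0360e-7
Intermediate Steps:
p = -456
P(x, H) = 3/7 (P(x, H) = -9*(-1/21) = 3/7)
z(q, r) = -839 (z(q, r) = q/q - 360/3/7 = 1 - 360*7/3 = 1 - 840 = -839)
I = 4695953 (I = -839 + 4696792 = 4695953)
1/(I + M(-1878, 728)) = 1/(4695953 - 1926*728) = 1/(4695953 - 1402128) = 1/3293825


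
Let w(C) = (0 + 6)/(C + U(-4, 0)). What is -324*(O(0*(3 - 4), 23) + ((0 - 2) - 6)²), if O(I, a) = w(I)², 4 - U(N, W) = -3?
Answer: -1027728/49 ≈ -20974.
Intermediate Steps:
U(N, W) = 7 (U(N, W) = 4 - 1*(-3) = 4 + 3 = 7)
w(C) = 6/(7 + C) (w(C) = (0 + 6)/(C + 7) = 6/(7 + C))
O(I, a) = 36/(7 + I)² (O(I, a) = (6/(7 + I))² = 36/(7 + I)²)
-324*(O(0*(3 - 4), 23) + ((0 - 2) - 6)²) = -324*(36/(7 + 0*(3 - 4))² + ((0 - 2) - 6)²) = -324*(36/(7 + 0*(-1))² + (-2 - 6)²) = -324*(36/(7 + 0)² + (-8)²) = -324*(36/7² + 64) = -324*(36*(1/49) + 64) = -324*(36/49 + 64) = -324*3172/49 = -1027728/49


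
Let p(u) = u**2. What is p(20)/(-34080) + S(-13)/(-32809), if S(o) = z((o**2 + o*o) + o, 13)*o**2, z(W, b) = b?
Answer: -1099967/13976634 ≈ -0.078700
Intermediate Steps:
S(o) = 13*o**2
p(20)/(-34080) + S(-13)/(-32809) = 20**2/(-34080) + (13*(-13)**2)/(-32809) = 400*(-1/34080) + (13*169)*(-1/32809) = -5/426 + 2197*(-1/32809) = -5/426 - 2197/32809 = -1099967/13976634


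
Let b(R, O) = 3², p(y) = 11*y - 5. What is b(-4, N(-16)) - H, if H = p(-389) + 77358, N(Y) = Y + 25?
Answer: -73065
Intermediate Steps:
p(y) = -5 + 11*y
N(Y) = 25 + Y
H = 73074 (H = (-5 + 11*(-389)) + 77358 = (-5 - 4279) + 77358 = -4284 + 77358 = 73074)
b(R, O) = 9
b(-4, N(-16)) - H = 9 - 1*73074 = 9 - 73074 = -73065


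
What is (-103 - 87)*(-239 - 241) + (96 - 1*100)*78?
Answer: 90888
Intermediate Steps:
(-103 - 87)*(-239 - 241) + (96 - 1*100)*78 = -190*(-480) + (96 - 100)*78 = 91200 - 4*78 = 91200 - 312 = 90888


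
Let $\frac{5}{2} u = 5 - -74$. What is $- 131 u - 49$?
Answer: $- \frac{20943}{5} \approx -4188.6$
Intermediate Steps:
$u = \frac{158}{5}$ ($u = \frac{2 \left(5 - -74\right)}{5} = \frac{2 \left(5 + 74\right)}{5} = \frac{2}{5} \cdot 79 = \frac{158}{5} \approx 31.6$)
$- 131 u - 49 = \left(-131\right) \frac{158}{5} - 49 = - \frac{20698}{5} - 49 = - \frac{20943}{5}$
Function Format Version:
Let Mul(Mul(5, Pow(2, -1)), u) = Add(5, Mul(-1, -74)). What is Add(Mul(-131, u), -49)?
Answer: Rational(-20943, 5) ≈ -4188.6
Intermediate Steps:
u = Rational(158, 5) (u = Mul(Rational(2, 5), Add(5, Mul(-1, -74))) = Mul(Rational(2, 5), Add(5, 74)) = Mul(Rational(2, 5), 79) = Rational(158, 5) ≈ 31.600)
Add(Mul(-131, u), -49) = Add(Mul(-131, Rational(158, 5)), -49) = Add(Rational(-20698, 5), -49) = Rational(-20943, 5)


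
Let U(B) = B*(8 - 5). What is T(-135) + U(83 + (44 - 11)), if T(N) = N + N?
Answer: 78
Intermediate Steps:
U(B) = 3*B (U(B) = B*3 = 3*B)
T(N) = 2*N
T(-135) + U(83 + (44 - 11)) = 2*(-135) + 3*(83 + (44 - 11)) = -270 + 3*(83 + 33) = -270 + 3*116 = -270 + 348 = 78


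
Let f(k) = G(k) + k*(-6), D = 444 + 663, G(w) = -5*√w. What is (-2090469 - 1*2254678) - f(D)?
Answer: -4338505 + 15*√123 ≈ -4.3383e+6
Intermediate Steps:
D = 1107
f(k) = -6*k - 5*√k (f(k) = -5*√k + k*(-6) = -5*√k - 6*k = -6*k - 5*√k)
(-2090469 - 1*2254678) - f(D) = (-2090469 - 1*2254678) - (-6*1107 - 15*√123) = (-2090469 - 2254678) - (-6642 - 15*√123) = -4345147 - (-6642 - 15*√123) = -4345147 + (6642 + 15*√123) = -4338505 + 15*√123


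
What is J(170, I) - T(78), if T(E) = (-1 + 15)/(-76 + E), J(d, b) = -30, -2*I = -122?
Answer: -37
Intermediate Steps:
I = 61 (I = -½*(-122) = 61)
T(E) = 14/(-76 + E)
J(170, I) - T(78) = -30 - 14/(-76 + 78) = -30 - 14/2 = -30 - 1*7 = -30 - 7 = -37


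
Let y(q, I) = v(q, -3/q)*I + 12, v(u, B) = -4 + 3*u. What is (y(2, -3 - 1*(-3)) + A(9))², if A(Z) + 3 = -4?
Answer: 25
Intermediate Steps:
A(Z) = -7 (A(Z) = -3 - 4 = -7)
y(q, I) = 12 + I*(-4 + 3*q) (y(q, I) = (-4 + 3*q)*I + 12 = I*(-4 + 3*q) + 12 = 12 + I*(-4 + 3*q))
(y(2, -3 - 1*(-3)) + A(9))² = ((12 + (-3 - 1*(-3))*(-4 + 3*2)) - 7)² = ((12 + (-3 + 3)*(-4 + 6)) - 7)² = ((12 + 0*2) - 7)² = ((12 + 0) - 7)² = (12 - 7)² = 5² = 25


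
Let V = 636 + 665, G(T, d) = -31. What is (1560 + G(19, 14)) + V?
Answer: 2830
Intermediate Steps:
V = 1301
(1560 + G(19, 14)) + V = (1560 - 31) + 1301 = 1529 + 1301 = 2830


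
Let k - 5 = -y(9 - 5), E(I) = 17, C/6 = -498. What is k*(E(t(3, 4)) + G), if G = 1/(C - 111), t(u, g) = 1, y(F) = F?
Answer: 52682/3099 ≈ 17.000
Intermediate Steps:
C = -2988 (C = 6*(-498) = -2988)
k = 1 (k = 5 - (9 - 5) = 5 - 1*4 = 5 - 4 = 1)
G = -1/3099 (G = 1/(-2988 - 111) = 1/(-3099) = -1/3099 ≈ -0.00032268)
k*(E(t(3, 4)) + G) = 1*(17 - 1/3099) = 1*(52682/3099) = 52682/3099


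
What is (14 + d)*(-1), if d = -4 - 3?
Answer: -7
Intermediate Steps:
d = -7
(14 + d)*(-1) = (14 - 7)*(-1) = 7*(-1) = -7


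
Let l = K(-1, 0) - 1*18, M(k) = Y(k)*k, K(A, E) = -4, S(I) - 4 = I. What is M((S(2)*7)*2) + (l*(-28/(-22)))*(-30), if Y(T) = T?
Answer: 7896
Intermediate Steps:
S(I) = 4 + I
M(k) = k² (M(k) = k*k = k²)
l = -22 (l = -4 - 1*18 = -4 - 18 = -22)
M((S(2)*7)*2) + (l*(-28/(-22)))*(-30) = (((4 + 2)*7)*2)² - (-616)/(-22)*(-30) = ((6*7)*2)² - (-616)*(-1)/22*(-30) = (42*2)² - 22*14/11*(-30) = 84² - 28*(-30) = 7056 + 840 = 7896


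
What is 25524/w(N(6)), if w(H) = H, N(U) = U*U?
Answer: 709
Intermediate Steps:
N(U) = U²
25524/w(N(6)) = 25524/(6²) = 25524/36 = 25524*(1/36) = 709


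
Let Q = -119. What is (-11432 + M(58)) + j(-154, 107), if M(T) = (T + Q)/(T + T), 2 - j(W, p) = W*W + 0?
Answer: -4076997/116 ≈ -35147.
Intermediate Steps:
j(W, p) = 2 - W**2 (j(W, p) = 2 - (W*W + 0) = 2 - (W**2 + 0) = 2 - W**2)
M(T) = (-119 + T)/(2*T) (M(T) = (T - 119)/(T + T) = (-119 + T)/((2*T)) = (-119 + T)*(1/(2*T)) = (-119 + T)/(2*T))
(-11432 + M(58)) + j(-154, 107) = (-11432 + (1/2)*(-119 + 58)/58) + (2 - 1*(-154)**2) = (-11432 + (1/2)*(1/58)*(-61)) + (2 - 1*23716) = (-11432 - 61/116) + (2 - 23716) = -1326173/116 - 23714 = -4076997/116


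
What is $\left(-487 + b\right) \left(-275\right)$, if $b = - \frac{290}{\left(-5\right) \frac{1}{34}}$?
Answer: $-408375$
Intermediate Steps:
$b = 1972$ ($b = - \frac{290}{\left(-5\right) \frac{1}{34}} = - \frac{290}{- \frac{5}{34}} = \left(-290\right) \left(- \frac{34}{5}\right) = 1972$)
$\left(-487 + b\right) \left(-275\right) = \left(-487 + 1972\right) \left(-275\right) = 1485 \left(-275\right) = -408375$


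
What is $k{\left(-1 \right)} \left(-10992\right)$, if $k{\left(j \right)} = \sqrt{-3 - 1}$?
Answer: $- 21984 i \approx - 21984.0 i$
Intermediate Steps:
$k{\left(j \right)} = 2 i$ ($k{\left(j \right)} = \sqrt{-3 - 1} = \sqrt{-4} = 2 i$)
$k{\left(-1 \right)} \left(-10992\right) = 2 i \left(-10992\right) = - 21984 i$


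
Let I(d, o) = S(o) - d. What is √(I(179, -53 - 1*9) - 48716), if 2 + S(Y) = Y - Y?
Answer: 3*I*√5433 ≈ 221.13*I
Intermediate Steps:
S(Y) = -2 (S(Y) = -2 + (Y - Y) = -2 + 0 = -2)
I(d, o) = -2 - d
√(I(179, -53 - 1*9) - 48716) = √((-2 - 1*179) - 48716) = √((-2 - 179) - 48716) = √(-181 - 48716) = √(-48897) = 3*I*√5433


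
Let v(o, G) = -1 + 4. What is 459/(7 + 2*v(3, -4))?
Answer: 459/13 ≈ 35.308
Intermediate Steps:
v(o, G) = 3
459/(7 + 2*v(3, -4)) = 459/(7 + 2*3) = 459/(7 + 6) = 459/13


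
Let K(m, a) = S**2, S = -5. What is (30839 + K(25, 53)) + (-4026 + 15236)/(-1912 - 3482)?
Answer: 83234603/2697 ≈ 30862.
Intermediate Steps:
K(m, a) = 25 (K(m, a) = (-5)**2 = 25)
(30839 + K(25, 53)) + (-4026 + 15236)/(-1912 - 3482) = (30839 + 25) + (-4026 + 15236)/(-1912 - 3482) = 30864 + 11210/(-5394) = 30864 + 11210*(-1/5394) = 30864 - 5605/2697 = 83234603/2697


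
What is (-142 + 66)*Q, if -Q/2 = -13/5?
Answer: -1976/5 ≈ -395.20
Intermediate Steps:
Q = 26/5 (Q = -2*(-13)/5 = -2*(-13/5) = 26/5 ≈ 5.2000)
(-142 + 66)*Q = (-142 + 66)*(26/5) = -76*26/5 = -1976/5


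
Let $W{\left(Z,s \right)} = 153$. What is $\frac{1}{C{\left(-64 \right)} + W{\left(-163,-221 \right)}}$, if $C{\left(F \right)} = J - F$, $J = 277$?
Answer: $\frac{1}{494} \approx 0.0020243$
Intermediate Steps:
$C{\left(F \right)} = 277 - F$
$\frac{1}{C{\left(-64 \right)} + W{\left(-163,-221 \right)}} = \frac{1}{\left(277 - -64\right) + 153} = \frac{1}{\left(277 + 64\right) + 153} = \frac{1}{341 + 153} = \frac{1}{494}$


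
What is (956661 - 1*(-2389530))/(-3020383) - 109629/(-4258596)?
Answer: -4639651346643/4287530320756 ≈ -1.0821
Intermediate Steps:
(956661 - 1*(-2389530))/(-3020383) - 109629/(-4258596) = (956661 + 2389530)*(-1/3020383) - 109629*(-1/4258596) = 3346191*(-1/3020383) + 36543/1419532 = -3346191/3020383 + 36543/1419532 = -4639651346643/4287530320756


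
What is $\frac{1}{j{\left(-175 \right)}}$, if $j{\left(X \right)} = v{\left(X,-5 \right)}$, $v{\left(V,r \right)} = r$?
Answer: $- \frac{1}{5} \approx -0.2$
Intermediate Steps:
$j{\left(X \right)} = -5$
$\frac{1}{j{\left(-175 \right)}} = \frac{1}{-5} = - \frac{1}{5}$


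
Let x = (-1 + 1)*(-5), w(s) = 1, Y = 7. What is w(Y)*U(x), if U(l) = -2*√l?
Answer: 0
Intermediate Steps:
x = 0 (x = 0*(-5) = 0)
w(Y)*U(x) = 1*(-2*√0) = 1*(-2*0) = 1*0 = 0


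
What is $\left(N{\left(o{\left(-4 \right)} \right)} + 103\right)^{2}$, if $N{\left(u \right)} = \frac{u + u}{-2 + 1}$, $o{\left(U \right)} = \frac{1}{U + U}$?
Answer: $\frac{170569}{16} \approx 10661.0$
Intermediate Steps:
$o{\left(U \right)} = \frac{1}{2 U}$
$N{\left(u \right)} = - 2 u$ ($N{\left(u \right)} = \frac{2 u}{-1} = 2 u \left(-1\right) = - 2 u$)
$\left(N{\left(o{\left(-4 \right)} \right)} + 103\right)^{2} = \left(- 2 \frac{1}{2 \left(-4\right)} + 103\right)^{2} = \left(- 2 \cdot \frac{1}{2} \left(- \frac{1}{4}\right) + 103\right)^{2} = \left(\left(-2\right) \left(- \frac{1}{8}\right) + 103\right)^{2} = \left(\frac{1}{4} + 103\right)^{2} = \left(\frac{413}{4}\right)^{2} = \frac{170569}{16}$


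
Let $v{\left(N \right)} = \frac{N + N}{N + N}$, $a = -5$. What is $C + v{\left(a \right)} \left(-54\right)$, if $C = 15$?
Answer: $-39$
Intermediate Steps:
$v{\left(N \right)} = 1$ ($v{\left(N \right)} = \frac{2 N}{2 N} = 2 N \frac{1}{2 N} = 1$)
$C + v{\left(a \right)} \left(-54\right) = 15 + 1 \left(-54\right) = 15 - 54 = -39$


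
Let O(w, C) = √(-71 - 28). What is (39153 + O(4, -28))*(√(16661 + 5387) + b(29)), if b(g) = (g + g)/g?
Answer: 6*(1 + 2*√1378)*(13051 + I*√11) ≈ 5.892e+6 + 1497.3*I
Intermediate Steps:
O(w, C) = 3*I*√11 (O(w, C) = √(-99) = 3*I*√11)
b(g) = 2 (b(g) = (2*g)/g = 2)
(39153 + O(4, -28))*(√(16661 + 5387) + b(29)) = (39153 + 3*I*√11)*(√(16661 + 5387) + 2) = (39153 + 3*I*√11)*(√22048 + 2) = (39153 + 3*I*√11)*(4*√1378 + 2) = (39153 + 3*I*√11)*(2 + 4*√1378) = (2 + 4*√1378)*(39153 + 3*I*√11)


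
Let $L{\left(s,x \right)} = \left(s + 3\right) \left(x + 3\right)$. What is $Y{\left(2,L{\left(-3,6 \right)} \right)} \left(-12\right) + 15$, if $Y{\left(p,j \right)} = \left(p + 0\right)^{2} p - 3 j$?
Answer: $-81$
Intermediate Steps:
$L{\left(s,x \right)} = \left(3 + s\right) \left(3 + x\right)$
$Y{\left(p,j \right)} = p^{3} - 3 j$ ($Y{\left(p,j \right)} = p^{2} p - 3 j = p^{3} - 3 j$)
$Y{\left(2,L{\left(-3,6 \right)} \right)} \left(-12\right) + 15 = \left(2^{3} - 3 \left(9 + 3 \left(-3\right) + 3 \cdot 6 - 18\right)\right) \left(-12\right) + 15 = \left(8 - 3 \left(9 - 9 + 18 - 18\right)\right) \left(-12\right) + 15 = \left(8 - 0\right) \left(-12\right) + 15 = \left(8 + 0\right) \left(-12\right) + 15 = 8 \left(-12\right) + 15 = -96 + 15 = -81$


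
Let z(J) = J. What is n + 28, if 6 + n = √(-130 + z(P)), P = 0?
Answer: 22 + I*√130 ≈ 22.0 + 11.402*I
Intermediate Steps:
n = -6 + I*√130 (n = -6 + √(-130 + 0) = -6 + √(-130) = -6 + I*√130 ≈ -6.0 + 11.402*I)
n + 28 = (-6 + I*√130) + 28 = 22 + I*√130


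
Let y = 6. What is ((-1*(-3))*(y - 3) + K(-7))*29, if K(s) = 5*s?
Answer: -754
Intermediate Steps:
((-1*(-3))*(y - 3) + K(-7))*29 = ((-1*(-3))*(6 - 3) + 5*(-7))*29 = (3*3 - 35)*29 = (9 - 35)*29 = -26*29 = -754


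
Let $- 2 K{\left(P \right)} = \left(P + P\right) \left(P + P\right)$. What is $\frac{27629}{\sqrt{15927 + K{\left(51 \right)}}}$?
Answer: $\frac{27629 \sqrt{429}}{2145} \approx 266.79$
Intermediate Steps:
$K{\left(P \right)} = - 2 P^{2}$ ($K{\left(P \right)} = - \frac{\left(P + P\right) \left(P + P\right)}{2} = - \frac{2 P 2 P}{2} = - \frac{4 P^{2}}{2} = - 2 P^{2}$)
$\frac{27629}{\sqrt{15927 + K{\left(51 \right)}}} = \frac{27629}{\sqrt{15927 - 2 \cdot 51^{2}}} = \frac{27629}{\sqrt{15927 - 5202}} = \frac{27629}{\sqrt{10725}} = \frac{27629}{5 \sqrt{429}} = 27629 \frac{\sqrt{429}}{2145} = \frac{27629 \sqrt{429}}{2145}$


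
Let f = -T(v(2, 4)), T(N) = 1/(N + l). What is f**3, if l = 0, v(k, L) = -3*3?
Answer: 1/729 ≈ 0.0013717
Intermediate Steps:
v(k, L) = -9
T(N) = 1/N (T(N) = 1/(N + 0) = 1/N)
f = 1/9 (f = -1/(-9) = -1*(-1/9) = 1/9 ≈ 0.11111)
f**3 = (1/9)**3 = 1/729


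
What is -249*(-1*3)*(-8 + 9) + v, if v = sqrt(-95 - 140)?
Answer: 747 + I*sqrt(235) ≈ 747.0 + 15.33*I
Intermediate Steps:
v = I*sqrt(235) (v = sqrt(-235) = I*sqrt(235) ≈ 15.33*I)
-249*(-1*3)*(-8 + 9) + v = -249*(-1*3)*(-8 + 9) + I*sqrt(235) = -(-747) + I*sqrt(235) = -249*(-3) + I*sqrt(235) = 747 + I*sqrt(235)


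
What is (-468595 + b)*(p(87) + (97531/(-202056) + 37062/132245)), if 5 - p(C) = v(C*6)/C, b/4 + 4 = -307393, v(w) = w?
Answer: 18187700319421923/8906965240 ≈ 2.0420e+6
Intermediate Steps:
b = -1229588 (b = -16 + 4*(-307393) = -16 - 1229572 = -1229588)
p(C) = -1 (p(C) = 5 - C*6/C = 5 - 6*C/C = 5 - 1*6 = 5 - 6 = -1)
(-468595 + b)*(p(87) + (97531/(-202056) + 37062/132245)) = (-468595 - 1229588)*(-1 + (97531/(-202056) + 37062/132245)) = -1698183*(-1 + (97531*(-1/202056) + 37062*(1/132245))) = -1698183*(-1 + (-97531/202056 + 37062/132245)) = -1698183*(-1 - 5409387623/26720895720) = -1698183*(-32130283343/26720895720) = 18187700319421923/8906965240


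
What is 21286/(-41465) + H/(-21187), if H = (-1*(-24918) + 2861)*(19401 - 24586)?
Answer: 5971923591993/878518955 ≈ 6797.7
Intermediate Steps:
H = -144034115 (H = (24918 + 2861)*(-5185) = 27779*(-5185) = -144034115)
21286/(-41465) + H/(-21187) = 21286/(-41465) - 144034115/(-21187) = 21286*(-1/41465) - 144034115*(-1/21187) = -21286/41465 + 144034115/21187 = 5971923591993/878518955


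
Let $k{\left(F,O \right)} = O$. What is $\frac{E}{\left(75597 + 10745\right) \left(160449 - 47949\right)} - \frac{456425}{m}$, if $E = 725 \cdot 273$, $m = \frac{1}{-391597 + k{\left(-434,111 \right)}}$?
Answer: $\frac{23141900574693152639}{129513000} \approx 1.7868 \cdot 10^{11}$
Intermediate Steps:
$m = - \frac{1}{391486}$ ($m = \frac{1}{-391597 + 111} = \frac{1}{-391486} = - \frac{1}{391486} \approx -2.5544 \cdot 10^{-6}$)
$E = 197925$
$\frac{E}{\left(75597 + 10745\right) \left(160449 - 47949\right)} - \frac{456425}{m} = \frac{197925}{\left(75597 + 10745\right) \left(160449 - 47949\right)} - \frac{456425}{- \frac{1}{391486}} = \frac{197925}{86342 \cdot 112500} - -178683997550 = \frac{197925}{9713475000} + 178683997550 = 197925 \cdot \frac{1}{9713475000} + 178683997550 = \frac{2639}{129513000} + 178683997550 = \frac{23141900574693152639}{129513000}$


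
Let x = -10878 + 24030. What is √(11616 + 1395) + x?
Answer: 13152 + √13011 ≈ 13266.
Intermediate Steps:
x = 13152
√(11616 + 1395) + x = √(11616 + 1395) + 13152 = √13011 + 13152 = 13152 + √13011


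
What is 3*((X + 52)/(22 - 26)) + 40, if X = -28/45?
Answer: 22/15 ≈ 1.4667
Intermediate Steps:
X = -28/45 (X = -28*1/45 = -28/45 ≈ -0.62222)
3*((X + 52)/(22 - 26)) + 40 = 3*((-28/45 + 52)/(22 - 26)) + 40 = 3*((2312/45)/(-4)) + 40 = 3*((2312/45)*(-1/4)) + 40 = 3*(-578/45) + 40 = -578/15 + 40 = 22/15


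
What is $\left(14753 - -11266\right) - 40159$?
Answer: $-14140$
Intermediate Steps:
$\left(14753 - -11266\right) - 40159 = \left(14753 + 11266\right) - 40159 = 26019 - 40159 = -14140$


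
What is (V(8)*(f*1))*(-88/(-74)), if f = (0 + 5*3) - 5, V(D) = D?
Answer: 3520/37 ≈ 95.135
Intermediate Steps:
f = 10 (f = (0 + 15) - 5 = 15 - 5 = 10)
(V(8)*(f*1))*(-88/(-74)) = (8*(10*1))*(-88/(-74)) = (8*10)*(-88*(-1/74)) = 80*(44/37) = 3520/37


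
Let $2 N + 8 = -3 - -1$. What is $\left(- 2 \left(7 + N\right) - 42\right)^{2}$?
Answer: $2116$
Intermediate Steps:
$N = -5$ ($N = -4 + \frac{-3 - -1}{2} = -4 + \frac{-3 + 1}{2} = -4 + \frac{1}{2} \left(-2\right) = -4 - 1 = -5$)
$\left(- 2 \left(7 + N\right) - 42\right)^{2} = \left(- 2 \left(7 - 5\right) - 42\right)^{2} = \left(\left(-2\right) 2 - 42\right)^{2} = \left(-4 - 42\right)^{2} = \left(-46\right)^{2} = 2116$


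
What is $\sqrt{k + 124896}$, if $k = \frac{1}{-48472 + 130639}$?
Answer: $\frac{\sqrt{843224838954711}}{82167} \approx 353.41$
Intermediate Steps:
$k = \frac{1}{82167} \approx 1.217 \cdot 10^{-5}$
$\sqrt{k + 124896} = \sqrt{\frac{1}{82167} + 124896} = \sqrt{\frac{10262329633}{82167}} = \frac{\sqrt{843224838954711}}{82167}$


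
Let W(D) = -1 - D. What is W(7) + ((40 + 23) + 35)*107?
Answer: 10478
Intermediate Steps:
W(7) + ((40 + 23) + 35)*107 = (-1 - 1*7) + ((40 + 23) + 35)*107 = (-1 - 7) + (63 + 35)*107 = -8 + 98*107 = -8 + 10486 = 10478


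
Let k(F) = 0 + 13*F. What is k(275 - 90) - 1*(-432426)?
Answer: 434831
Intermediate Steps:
k(F) = 13*F
k(275 - 90) - 1*(-432426) = 13*(275 - 90) - 1*(-432426) = 13*185 + 432426 = 2405 + 432426 = 434831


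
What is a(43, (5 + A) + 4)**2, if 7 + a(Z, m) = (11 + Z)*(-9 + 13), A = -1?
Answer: 43681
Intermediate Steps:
a(Z, m) = 37 + 4*Z (a(Z, m) = -7 + (11 + Z)*(-9 + 13) = -7 + (11 + Z)*4 = -7 + (44 + 4*Z) = 37 + 4*Z)
a(43, (5 + A) + 4)**2 = (37 + 4*43)**2 = (37 + 172)**2 = 209**2 = 43681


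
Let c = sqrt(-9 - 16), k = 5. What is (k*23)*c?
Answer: 575*I ≈ 575.0*I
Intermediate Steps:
c = 5*I (c = sqrt(-25) = 5*I ≈ 5.0*I)
(k*23)*c = (5*23)*(5*I) = 115*(5*I) = 575*I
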